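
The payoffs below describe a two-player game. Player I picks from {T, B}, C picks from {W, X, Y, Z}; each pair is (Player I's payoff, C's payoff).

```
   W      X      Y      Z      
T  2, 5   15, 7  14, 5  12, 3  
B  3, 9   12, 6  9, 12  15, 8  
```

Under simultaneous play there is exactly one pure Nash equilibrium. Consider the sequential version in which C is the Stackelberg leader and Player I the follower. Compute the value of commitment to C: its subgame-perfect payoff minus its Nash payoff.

2

Player I best-responds to each possible C move:
- W: BR = B, leader payoff 9.
- X: BR = T, leader payoff 7.
- Y: BR = T, leader payoff 5.
- Z: BR = B, leader payoff 8.
Maximizing over 9, 7, 5, 8, C chooses W. Subgame-perfect outcome: (B, W) with payoffs (3, 9).
Now find the simultaneous Nash equilibrium.
Player I's best replies: W→B; X→T; Y→T; Z→B.
C's best replies: T→X; B→Y.
The unique mutual best reply is (T, X), giving (15, 7).
C's commitment gain: 9 − 7 = 2.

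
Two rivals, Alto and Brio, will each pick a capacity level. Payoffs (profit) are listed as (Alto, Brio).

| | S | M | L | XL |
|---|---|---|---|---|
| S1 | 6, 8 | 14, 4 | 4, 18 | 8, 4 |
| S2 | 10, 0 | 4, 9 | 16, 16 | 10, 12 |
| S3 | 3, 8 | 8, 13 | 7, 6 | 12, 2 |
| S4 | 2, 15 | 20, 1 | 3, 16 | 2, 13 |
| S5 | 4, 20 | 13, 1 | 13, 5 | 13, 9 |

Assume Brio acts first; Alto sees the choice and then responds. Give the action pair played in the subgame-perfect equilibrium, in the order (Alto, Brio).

Alto best-responds to each possible Brio move:
- S → Alto plays S2 (best of 6, 10, 3, 2, 4); Brio gets 0.
- M → Alto plays S4 (best of 14, 4, 8, 20, 13); Brio gets 1.
- L → Alto plays S2 (best of 4, 16, 7, 3, 13); Brio gets 16.
- XL → Alto plays S5 (best of 8, 10, 12, 2, 13); Brio gets 9.
Among 0, 1, 16, 9, the best is 16 at L. Subgame-perfect outcome: (S2, L) with payoffs (16, 16).

(S2, L)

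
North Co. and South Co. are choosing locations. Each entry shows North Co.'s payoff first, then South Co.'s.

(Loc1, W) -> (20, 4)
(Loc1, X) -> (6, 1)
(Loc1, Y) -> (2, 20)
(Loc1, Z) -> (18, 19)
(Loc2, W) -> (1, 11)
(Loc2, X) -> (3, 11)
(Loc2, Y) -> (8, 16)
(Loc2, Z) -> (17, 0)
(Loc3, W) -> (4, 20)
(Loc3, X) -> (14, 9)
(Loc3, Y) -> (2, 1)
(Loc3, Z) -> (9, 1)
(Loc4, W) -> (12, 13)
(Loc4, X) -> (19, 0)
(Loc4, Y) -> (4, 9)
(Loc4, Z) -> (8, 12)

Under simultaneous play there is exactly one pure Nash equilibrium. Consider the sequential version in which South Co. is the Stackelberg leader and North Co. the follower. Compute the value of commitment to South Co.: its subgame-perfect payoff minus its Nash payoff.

North Co. best-responds to each possible South Co. move:
- W → North Co. plays Loc1 (best of 20, 1, 4, 12); South Co. gets 4.
- X → North Co. plays Loc4 (best of 6, 3, 14, 19); South Co. gets 0.
- Y → North Co. plays Loc2 (best of 2, 8, 2, 4); South Co. gets 16.
- Z → North Co. plays Loc1 (best of 18, 17, 9, 8); South Co. gets 19.
South Co.'s induced payoffs are 4, 0, 16, 19, so South Co. commits to Z. Subgame-perfect outcome: (Loc1, Z) with payoffs (18, 19).
For the simultaneous game, intersect best replies.
North Co.'s best replies: W→Loc1; X→Loc4; Y→Loc2; Z→Loc1.
South Co.'s best replies: Loc1→Y; Loc2→Y; Loc3→W; Loc4→W.
Only (Loc2, Y) has each player best-responding; Nash payoffs (8, 16).
South Co.'s commitment gain: 19 − 16 = 3.

3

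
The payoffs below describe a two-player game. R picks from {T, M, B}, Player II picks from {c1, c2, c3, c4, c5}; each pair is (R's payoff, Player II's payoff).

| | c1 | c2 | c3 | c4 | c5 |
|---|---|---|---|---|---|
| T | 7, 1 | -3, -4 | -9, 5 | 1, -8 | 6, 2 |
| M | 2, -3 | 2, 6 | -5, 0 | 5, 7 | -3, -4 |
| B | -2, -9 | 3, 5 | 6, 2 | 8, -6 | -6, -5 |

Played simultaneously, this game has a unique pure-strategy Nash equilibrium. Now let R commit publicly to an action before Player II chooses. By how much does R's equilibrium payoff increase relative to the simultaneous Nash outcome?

2

Work backward from Player II's decision.
- T → Player II plays c3 (best of 1, -4, 5, -8, 2); R gets -9.
- M → Player II plays c4 (best of -3, 6, 0, 7, -4); R gets 5.
- B → Player II plays c2 (best of -9, 5, 2, -6, -5); R gets 3.
R's induced payoffs are -9, 5, 3, so R commits to M. Subgame-perfect outcome: (M, c4) with payoffs (5, 7).
Under simultaneous play:
R's best replies: c1→T; c2→B; c3→B; c4→B; c5→T.
Player II's best replies: T→c3; M→c4; B→c2.
The unique mutual best reply is (B, c2), giving (3, 5).
R's commitment gain: 5 − 3 = 2.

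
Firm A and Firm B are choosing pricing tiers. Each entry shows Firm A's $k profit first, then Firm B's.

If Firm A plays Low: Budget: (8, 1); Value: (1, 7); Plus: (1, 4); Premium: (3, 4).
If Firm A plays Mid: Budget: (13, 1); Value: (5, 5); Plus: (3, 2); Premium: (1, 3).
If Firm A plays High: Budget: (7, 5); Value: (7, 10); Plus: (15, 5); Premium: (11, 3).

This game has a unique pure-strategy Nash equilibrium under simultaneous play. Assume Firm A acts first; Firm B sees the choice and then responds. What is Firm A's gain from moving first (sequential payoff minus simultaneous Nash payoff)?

0

Backward induction with Firm A moving first.
- Low: BR = Value, leader payoff 1.
- Mid: BR = Value, leader payoff 5.
- High: BR = Value, leader payoff 7.
Maximizing over 1, 5, 7, Firm A chooses High. Subgame-perfect outcome: (High, Value) with payoffs (7, 10).
Under simultaneous play:
Firm A's best replies: Budget→Mid; Value→High; Plus→High; Premium→High.
Firm B's best replies: Low→Value; Mid→Value; High→Value.
Only (High, Value) has each player best-responding; Nash payoffs (7, 10).
Firm A's commitment gain: 7 − 7 = 0.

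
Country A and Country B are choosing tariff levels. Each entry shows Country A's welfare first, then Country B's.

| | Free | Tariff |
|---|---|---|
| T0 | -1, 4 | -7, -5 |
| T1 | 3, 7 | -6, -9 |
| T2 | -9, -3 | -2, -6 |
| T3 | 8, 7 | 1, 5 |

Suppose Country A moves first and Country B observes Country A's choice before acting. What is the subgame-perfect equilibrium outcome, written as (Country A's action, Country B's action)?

Backward induction with Country A moving first.
- T0: Country B compares 4, -5 and picks Free; Country A would get -1.
- T1: Country B compares 7, -9 and picks Free; Country A would get 3.
- T2: Country B compares -3, -6 and picks Free; Country A would get -9.
- T3: Country B compares 7, 5 and picks Free; Country A would get 8.
Country A's induced payoffs are -1, 3, -9, 8, so Country A commits to T3. Subgame-perfect outcome: (T3, Free) with payoffs (8, 7).

(T3, Free)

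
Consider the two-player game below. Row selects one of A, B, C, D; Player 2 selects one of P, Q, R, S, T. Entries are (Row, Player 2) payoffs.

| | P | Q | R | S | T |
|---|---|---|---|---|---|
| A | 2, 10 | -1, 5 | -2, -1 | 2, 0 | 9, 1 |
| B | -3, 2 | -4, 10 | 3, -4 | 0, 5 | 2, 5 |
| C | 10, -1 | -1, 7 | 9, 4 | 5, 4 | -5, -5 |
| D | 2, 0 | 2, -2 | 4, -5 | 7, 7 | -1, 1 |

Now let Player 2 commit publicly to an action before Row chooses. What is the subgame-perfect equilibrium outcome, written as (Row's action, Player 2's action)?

Solve by backward induction (Player 2 leads).
- P → Row plays C (best of 2, -3, 10, 2); Player 2 gets -1.
- Q → Row plays D (best of -1, -4, -1, 2); Player 2 gets -2.
- R → Row plays C (best of -2, 3, 9, 4); Player 2 gets 4.
- S → Row plays D (best of 2, 0, 5, 7); Player 2 gets 7.
- T → Row plays A (best of 9, 2, -5, -1); Player 2 gets 1.
Among -1, -2, 4, 7, 1, the best is 7 at S. Subgame-perfect outcome: (D, S) with payoffs (7, 7).

(D, S)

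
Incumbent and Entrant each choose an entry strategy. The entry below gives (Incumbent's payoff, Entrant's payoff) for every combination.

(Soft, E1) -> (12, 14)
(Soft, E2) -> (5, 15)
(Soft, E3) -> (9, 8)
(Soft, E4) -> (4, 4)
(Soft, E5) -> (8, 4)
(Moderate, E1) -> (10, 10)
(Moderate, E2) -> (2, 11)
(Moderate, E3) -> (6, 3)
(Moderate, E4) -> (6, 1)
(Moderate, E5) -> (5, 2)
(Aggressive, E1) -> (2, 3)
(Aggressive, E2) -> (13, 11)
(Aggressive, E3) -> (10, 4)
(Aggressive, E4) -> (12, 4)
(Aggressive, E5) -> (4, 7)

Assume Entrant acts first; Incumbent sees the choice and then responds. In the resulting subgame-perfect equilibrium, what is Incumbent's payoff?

Solve by backward induction (Entrant leads).
- E1: Incumbent compares 12, 10, 2 and picks Soft; Entrant would get 14.
- E2: Incumbent compares 5, 2, 13 and picks Aggressive; Entrant would get 11.
- E3: Incumbent compares 9, 6, 10 and picks Aggressive; Entrant would get 4.
- E4: Incumbent compares 4, 6, 12 and picks Aggressive; Entrant would get 4.
- E5: Incumbent compares 8, 5, 4 and picks Soft; Entrant would get 4.
Among 14, 11, 4, 4, 4, the best is 14 at E1. Subgame-perfect outcome: (Soft, E1) with payoffs (12, 14).

12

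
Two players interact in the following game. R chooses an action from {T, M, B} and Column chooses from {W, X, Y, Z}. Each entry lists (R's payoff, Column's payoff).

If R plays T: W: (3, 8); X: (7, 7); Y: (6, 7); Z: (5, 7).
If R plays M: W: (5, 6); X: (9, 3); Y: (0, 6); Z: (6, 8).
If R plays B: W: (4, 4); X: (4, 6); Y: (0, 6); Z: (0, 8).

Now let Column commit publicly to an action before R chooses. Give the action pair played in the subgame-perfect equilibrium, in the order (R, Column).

(M, Z)

Solve by backward induction (Column leads).
- W: R compares 3, 5, 4 and picks M; Column would get 6.
- X: R compares 7, 9, 4 and picks M; Column would get 3.
- Y: R compares 6, 0, 0 and picks T; Column would get 7.
- Z: R compares 5, 6, 0 and picks M; Column would get 8.
Column's induced payoffs are 6, 3, 7, 8, so Column commits to Z. Subgame-perfect outcome: (M, Z) with payoffs (6, 8).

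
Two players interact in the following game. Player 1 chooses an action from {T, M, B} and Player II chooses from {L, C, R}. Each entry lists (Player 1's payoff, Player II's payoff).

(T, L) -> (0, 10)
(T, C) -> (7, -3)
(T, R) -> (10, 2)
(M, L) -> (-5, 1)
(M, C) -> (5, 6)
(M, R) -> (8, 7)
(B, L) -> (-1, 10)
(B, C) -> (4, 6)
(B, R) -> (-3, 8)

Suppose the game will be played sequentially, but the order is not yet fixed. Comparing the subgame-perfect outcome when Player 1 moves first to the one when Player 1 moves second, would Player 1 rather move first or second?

first

If Player 1 leads: Player II's best replies are T→L, M→R, B→L; Player 1's induced payoffs 0, 8, -1; outcome (M, R), payoffs (8, 7).
If Player II leads: Player 1's best replies are L→T, C→T, R→T; Player II's induced payoffs 10, -3, 2; outcome (T, L), payoffs (0, 10).
Player 1 gets 8 moving first and 0 moving second, so Player 1 prefers to move first.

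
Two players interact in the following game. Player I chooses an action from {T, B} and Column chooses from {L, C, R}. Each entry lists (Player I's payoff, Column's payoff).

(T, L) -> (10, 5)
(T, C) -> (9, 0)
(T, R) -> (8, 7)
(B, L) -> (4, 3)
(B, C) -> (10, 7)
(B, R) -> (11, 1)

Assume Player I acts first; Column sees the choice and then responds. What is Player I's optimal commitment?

Column best-responds to each possible Player I move:
- T → Column plays R (best of 5, 0, 7); Player I gets 8.
- B → Column plays C (best of 3, 7, 1); Player I gets 10.
Player I's induced payoffs are 8, 10, so Player I commits to B. Subgame-perfect outcome: (B, C) with payoffs (10, 7).

B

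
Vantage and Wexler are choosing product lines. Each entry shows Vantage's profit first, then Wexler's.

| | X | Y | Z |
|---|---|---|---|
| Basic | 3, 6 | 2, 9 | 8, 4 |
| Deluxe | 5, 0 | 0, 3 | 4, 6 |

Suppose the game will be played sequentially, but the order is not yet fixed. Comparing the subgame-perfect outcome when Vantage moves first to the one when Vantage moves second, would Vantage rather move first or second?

If Vantage leads: Wexler's best replies are Basic→Y, Deluxe→Z; Vantage's induced payoffs 2, 4; outcome (Deluxe, Z), payoffs (4, 6).
If Wexler leads: Vantage's best replies are X→Deluxe, Y→Basic, Z→Basic; Wexler's induced payoffs 0, 9, 4; outcome (Basic, Y), payoffs (2, 9).
Vantage gets 4 moving first and 2 moving second, so Vantage prefers to move first.

first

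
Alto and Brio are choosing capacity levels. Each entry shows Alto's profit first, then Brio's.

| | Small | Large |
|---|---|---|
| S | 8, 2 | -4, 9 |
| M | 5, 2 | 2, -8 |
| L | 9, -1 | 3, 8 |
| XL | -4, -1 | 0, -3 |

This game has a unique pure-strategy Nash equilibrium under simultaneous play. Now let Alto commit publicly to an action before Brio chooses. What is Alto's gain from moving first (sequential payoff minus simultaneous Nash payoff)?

Backward induction with Alto moving first.
- S → Brio plays Large (best of 2, 9); Alto gets -4.
- M → Brio plays Small (best of 2, -8); Alto gets 5.
- L → Brio plays Large (best of -1, 8); Alto gets 3.
- XL → Brio plays Small (best of -1, -3); Alto gets -4.
Alto's induced payoffs are -4, 5, 3, -4, so Alto commits to M. Subgame-perfect outcome: (M, Small) with payoffs (5, 2).
For the simultaneous game, intersect best replies.
Alto's best replies: Small→L; Large→L.
Brio's best replies: S→Large; M→Small; L→Large; XL→Small.
The unique mutual best reply is (L, Large), giving (3, 8).
Alto's commitment gain: 5 − 3 = 2.

2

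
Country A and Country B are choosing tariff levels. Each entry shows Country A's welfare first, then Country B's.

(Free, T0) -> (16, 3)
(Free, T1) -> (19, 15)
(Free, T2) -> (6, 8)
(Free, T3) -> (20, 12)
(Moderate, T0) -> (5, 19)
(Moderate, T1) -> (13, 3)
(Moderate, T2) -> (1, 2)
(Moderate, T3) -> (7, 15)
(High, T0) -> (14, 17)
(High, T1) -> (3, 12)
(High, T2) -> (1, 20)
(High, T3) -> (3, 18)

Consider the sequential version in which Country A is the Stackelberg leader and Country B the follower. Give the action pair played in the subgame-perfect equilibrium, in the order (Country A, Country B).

(Free, T1)

Backward induction with Country A moving first.
- Free: Country B compares 3, 15, 8, 12 and picks T1; Country A would get 19.
- Moderate: Country B compares 19, 3, 2, 15 and picks T0; Country A would get 5.
- High: Country B compares 17, 12, 20, 18 and picks T2; Country A would get 1.
Country A's induced payoffs are 19, 5, 1, so Country A commits to Free. Subgame-perfect outcome: (Free, T1) with payoffs (19, 15).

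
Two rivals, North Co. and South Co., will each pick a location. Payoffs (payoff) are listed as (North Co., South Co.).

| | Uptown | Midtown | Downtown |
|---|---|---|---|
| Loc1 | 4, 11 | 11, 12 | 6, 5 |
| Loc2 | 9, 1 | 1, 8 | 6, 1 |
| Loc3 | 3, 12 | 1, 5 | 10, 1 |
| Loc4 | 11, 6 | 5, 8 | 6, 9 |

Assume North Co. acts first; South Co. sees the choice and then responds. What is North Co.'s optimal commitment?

Loc1

Work backward from South Co.'s decision.
- Loc1: South Co. compares 11, 12, 5 and picks Midtown; North Co. would get 11.
- Loc2: South Co. compares 1, 8, 1 and picks Midtown; North Co. would get 1.
- Loc3: South Co. compares 12, 5, 1 and picks Uptown; North Co. would get 3.
- Loc4: South Co. compares 6, 8, 9 and picks Downtown; North Co. would get 6.
Among 11, 1, 3, 6, the best is 11 at Loc1. Subgame-perfect outcome: (Loc1, Midtown) with payoffs (11, 12).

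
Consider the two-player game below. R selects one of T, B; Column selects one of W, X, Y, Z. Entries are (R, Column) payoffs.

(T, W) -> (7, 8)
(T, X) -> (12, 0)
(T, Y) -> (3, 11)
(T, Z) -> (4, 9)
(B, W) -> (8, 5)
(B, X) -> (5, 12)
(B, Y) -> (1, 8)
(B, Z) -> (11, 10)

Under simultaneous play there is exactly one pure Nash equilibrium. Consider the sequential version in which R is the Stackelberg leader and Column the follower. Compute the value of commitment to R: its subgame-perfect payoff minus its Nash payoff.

2

Column best-responds to each possible R move:
- T → Column plays Y (best of 8, 0, 11, 9); R gets 3.
- B → Column plays X (best of 5, 12, 8, 10); R gets 5.
Among 3, 5, the best is 5 at B. Subgame-perfect outcome: (B, X) with payoffs (5, 12).
For the simultaneous game, intersect best replies.
R's best replies: W→B; X→T; Y→T; Z→B.
Column's best replies: T→Y; B→X.
Only (T, Y) has each player best-responding; Nash payoffs (3, 11).
R's commitment gain: 5 − 3 = 2.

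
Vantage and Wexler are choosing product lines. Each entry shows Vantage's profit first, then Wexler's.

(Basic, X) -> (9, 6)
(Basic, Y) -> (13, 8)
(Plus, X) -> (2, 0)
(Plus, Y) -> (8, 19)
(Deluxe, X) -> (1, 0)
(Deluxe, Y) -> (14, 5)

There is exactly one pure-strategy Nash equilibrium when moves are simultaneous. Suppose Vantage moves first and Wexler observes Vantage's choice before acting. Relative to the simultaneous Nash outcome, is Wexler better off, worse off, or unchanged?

unchanged

Wexler best-responds to each possible Vantage move:
- Basic: Wexler compares 6, 8 and picks Y; Vantage would get 13.
- Plus: Wexler compares 0, 19 and picks Y; Vantage would get 8.
- Deluxe: Wexler compares 0, 5 and picks Y; Vantage would get 14.
Vantage's induced payoffs are 13, 8, 14, so Vantage commits to Deluxe. Subgame-perfect outcome: (Deluxe, Y) with payoffs (14, 5).
Under simultaneous play:
Vantage's best replies: X→Basic; Y→Deluxe.
Wexler's best replies: Basic→Y; Plus→Y; Deluxe→Y.
The unique mutual best reply is (Deluxe, Y), giving (14, 5).
Wexler earns 5 sequentially versus 5 at the Nash outcome: unchanged.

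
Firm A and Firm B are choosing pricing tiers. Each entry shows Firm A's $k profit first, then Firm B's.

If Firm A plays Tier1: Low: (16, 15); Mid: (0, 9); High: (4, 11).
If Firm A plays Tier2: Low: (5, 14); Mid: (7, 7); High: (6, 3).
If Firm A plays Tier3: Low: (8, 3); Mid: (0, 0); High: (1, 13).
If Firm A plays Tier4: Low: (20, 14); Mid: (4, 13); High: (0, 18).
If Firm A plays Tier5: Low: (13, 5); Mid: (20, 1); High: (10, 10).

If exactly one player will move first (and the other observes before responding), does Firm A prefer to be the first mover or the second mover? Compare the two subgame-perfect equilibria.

If Firm A leads: Firm B's best replies are Tier1→Low, Tier2→Low, Tier3→High, Tier4→High, Tier5→High; Firm A's induced payoffs 16, 5, 1, 0, 10; outcome (Tier1, Low), payoffs (16, 15).
If Firm B leads: Firm A's best replies are Low→Tier4, Mid→Tier5, High→Tier5; Firm B's induced payoffs 14, 1, 10; outcome (Tier4, Low), payoffs (20, 14).
Firm A gets 16 moving first and 20 moving second, so Firm A prefers to move second.

second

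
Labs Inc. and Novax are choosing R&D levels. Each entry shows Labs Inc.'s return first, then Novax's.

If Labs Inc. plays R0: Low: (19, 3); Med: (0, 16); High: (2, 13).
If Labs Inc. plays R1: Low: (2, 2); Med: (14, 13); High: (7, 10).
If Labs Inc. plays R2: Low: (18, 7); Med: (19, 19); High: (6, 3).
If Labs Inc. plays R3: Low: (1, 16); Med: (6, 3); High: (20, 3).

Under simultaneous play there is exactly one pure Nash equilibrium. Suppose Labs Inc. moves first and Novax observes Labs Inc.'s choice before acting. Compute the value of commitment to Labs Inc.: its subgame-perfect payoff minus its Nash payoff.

Solve by backward induction (Labs Inc. leads).
- R0: BR = Med, leader payoff 0.
- R1: BR = Med, leader payoff 14.
- R2: BR = Med, leader payoff 19.
- R3: BR = Low, leader payoff 1.
Maximizing over 0, 14, 19, 1, Labs Inc. chooses R2. Subgame-perfect outcome: (R2, Med) with payoffs (19, 19).
Now find the simultaneous Nash equilibrium.
Labs Inc.'s best replies: Low→R0; Med→R2; High→R3.
Novax's best replies: R0→Med; R1→Med; R2→Med; R3→Low.
Only (R2, Med) has each player best-responding; Nash payoffs (19, 19).
Labs Inc.'s commitment gain: 19 − 19 = 0.

0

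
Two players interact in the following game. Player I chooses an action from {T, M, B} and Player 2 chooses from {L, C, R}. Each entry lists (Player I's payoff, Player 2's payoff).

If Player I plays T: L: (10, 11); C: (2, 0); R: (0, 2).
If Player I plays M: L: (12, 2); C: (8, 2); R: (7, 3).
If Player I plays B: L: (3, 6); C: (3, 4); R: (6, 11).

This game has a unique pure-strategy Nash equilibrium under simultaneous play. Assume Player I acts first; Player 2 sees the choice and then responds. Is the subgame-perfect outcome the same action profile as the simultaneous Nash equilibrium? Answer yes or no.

no

Player 2 best-responds to each possible Player I move:
- T → Player 2 plays L (best of 11, 0, 2); Player I gets 10.
- M → Player 2 plays R (best of 2, 2, 3); Player I gets 7.
- B → Player 2 plays R (best of 6, 4, 11); Player I gets 6.
Player I's induced payoffs are 10, 7, 6, so Player I commits to T. Subgame-perfect outcome: (T, L) with payoffs (10, 11).
For the simultaneous game, intersect best replies.
Player I's best replies: L→M; C→M; R→M.
Player 2's best replies: T→L; M→R; B→R.
The unique mutual best reply is (M, R), giving (7, 3).
Sequential outcome (T, L) differs from the Nash profile (M, R).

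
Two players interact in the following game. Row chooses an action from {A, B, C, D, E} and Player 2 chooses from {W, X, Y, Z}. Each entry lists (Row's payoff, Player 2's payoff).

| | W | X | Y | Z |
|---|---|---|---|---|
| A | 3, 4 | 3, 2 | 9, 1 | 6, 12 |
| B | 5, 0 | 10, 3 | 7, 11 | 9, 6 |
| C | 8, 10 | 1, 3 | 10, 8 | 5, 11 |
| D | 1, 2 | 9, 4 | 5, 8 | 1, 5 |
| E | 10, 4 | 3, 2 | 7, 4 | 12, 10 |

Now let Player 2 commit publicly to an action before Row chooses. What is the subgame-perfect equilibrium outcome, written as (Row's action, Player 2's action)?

(E, Z)

Solve by backward induction (Player 2 leads).
- W: Row compares 3, 5, 8, 1, 10 and picks E; Player 2 would get 4.
- X: Row compares 3, 10, 1, 9, 3 and picks B; Player 2 would get 3.
- Y: Row compares 9, 7, 10, 5, 7 and picks C; Player 2 would get 8.
- Z: Row compares 6, 9, 5, 1, 12 and picks E; Player 2 would get 10.
Maximizing over 4, 3, 8, 10, Player 2 chooses Z. Subgame-perfect outcome: (E, Z) with payoffs (12, 10).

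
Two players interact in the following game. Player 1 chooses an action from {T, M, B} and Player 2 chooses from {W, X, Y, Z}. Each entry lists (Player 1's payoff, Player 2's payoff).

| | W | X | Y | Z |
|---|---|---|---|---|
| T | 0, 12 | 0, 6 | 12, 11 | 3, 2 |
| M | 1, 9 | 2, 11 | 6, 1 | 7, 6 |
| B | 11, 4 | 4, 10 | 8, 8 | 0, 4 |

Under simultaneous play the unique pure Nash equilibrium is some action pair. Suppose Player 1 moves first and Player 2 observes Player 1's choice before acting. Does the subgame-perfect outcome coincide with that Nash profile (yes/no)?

Player 2 best-responds to each possible Player 1 move:
- T: Player 2 compares 12, 6, 11, 2 and picks W; Player 1 would get 0.
- M: Player 2 compares 9, 11, 1, 6 and picks X; Player 1 would get 2.
- B: Player 2 compares 4, 10, 8, 4 and picks X; Player 1 would get 4.
Player 1's induced payoffs are 0, 2, 4, so Player 1 commits to B. Subgame-perfect outcome: (B, X) with payoffs (4, 10).
Now find the simultaneous Nash equilibrium.
Player 1's best replies: W→B; X→B; Y→T; Z→M.
Player 2's best replies: T→W; M→X; B→X.
Only (B, X) has each player best-responding; Nash payoffs (4, 10).
Sequential outcome (B, X) coincides with the Nash profile (B, X).

yes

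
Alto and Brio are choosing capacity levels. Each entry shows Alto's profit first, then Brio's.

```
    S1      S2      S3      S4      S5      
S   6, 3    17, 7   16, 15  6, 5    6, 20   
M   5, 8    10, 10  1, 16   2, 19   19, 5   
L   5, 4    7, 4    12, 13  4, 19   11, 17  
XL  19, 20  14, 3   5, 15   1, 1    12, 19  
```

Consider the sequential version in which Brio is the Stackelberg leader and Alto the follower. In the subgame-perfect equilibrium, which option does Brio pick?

S1

Backward induction with Brio moving first.
- S1 → Alto plays XL (best of 6, 5, 5, 19); Brio gets 20.
- S2 → Alto plays S (best of 17, 10, 7, 14); Brio gets 7.
- S3 → Alto plays S (best of 16, 1, 12, 5); Brio gets 15.
- S4 → Alto plays S (best of 6, 2, 4, 1); Brio gets 5.
- S5 → Alto plays M (best of 6, 19, 11, 12); Brio gets 5.
Maximizing over 20, 7, 15, 5, 5, Brio chooses S1. Subgame-perfect outcome: (XL, S1) with payoffs (19, 20).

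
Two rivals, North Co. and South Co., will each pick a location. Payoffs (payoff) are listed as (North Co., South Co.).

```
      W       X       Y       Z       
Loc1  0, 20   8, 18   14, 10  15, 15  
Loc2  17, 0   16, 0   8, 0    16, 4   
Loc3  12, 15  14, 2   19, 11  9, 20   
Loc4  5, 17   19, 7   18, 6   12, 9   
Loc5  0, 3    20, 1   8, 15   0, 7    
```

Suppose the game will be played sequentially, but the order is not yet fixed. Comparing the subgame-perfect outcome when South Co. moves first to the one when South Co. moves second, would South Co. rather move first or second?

first

If North Co. leads: South Co.'s best replies are Loc1→W, Loc2→Z, Loc3→Z, Loc4→W, Loc5→Y; North Co.'s induced payoffs 0, 16, 9, 5, 8; outcome (Loc2, Z), payoffs (16, 4).
If South Co. leads: North Co.'s best replies are W→Loc2, X→Loc5, Y→Loc3, Z→Loc2; South Co.'s induced payoffs 0, 1, 11, 4; outcome (Loc3, Y), payoffs (19, 11).
South Co. gets 11 moving first and 4 moving second, so South Co. prefers to move first.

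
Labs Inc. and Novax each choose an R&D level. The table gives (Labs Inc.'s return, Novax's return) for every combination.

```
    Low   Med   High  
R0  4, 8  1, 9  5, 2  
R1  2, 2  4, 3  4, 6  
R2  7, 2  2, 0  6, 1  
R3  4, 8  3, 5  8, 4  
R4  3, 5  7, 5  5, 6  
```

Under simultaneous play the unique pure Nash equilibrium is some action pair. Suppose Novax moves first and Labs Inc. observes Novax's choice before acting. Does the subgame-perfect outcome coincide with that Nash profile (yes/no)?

Solve by backward induction (Novax leads).
- Low: Labs Inc. compares 4, 2, 7, 4, 3 and picks R2; Novax would get 2.
- Med: Labs Inc. compares 1, 4, 2, 3, 7 and picks R4; Novax would get 5.
- High: Labs Inc. compares 5, 4, 6, 8, 5 and picks R3; Novax would get 4.
Novax's induced payoffs are 2, 5, 4, so Novax commits to Med. Subgame-perfect outcome: (R4, Med) with payoffs (7, 5).
For the simultaneous game, intersect best replies.
Labs Inc.'s best replies: Low→R2; Med→R4; High→R3.
Novax's best replies: R0→Med; R1→High; R2→Low; R3→Low; R4→High.
Only (R2, Low) has each player best-responding; Nash payoffs (7, 2).
Sequential outcome (R4, Med) differs from the Nash profile (R2, Low).

no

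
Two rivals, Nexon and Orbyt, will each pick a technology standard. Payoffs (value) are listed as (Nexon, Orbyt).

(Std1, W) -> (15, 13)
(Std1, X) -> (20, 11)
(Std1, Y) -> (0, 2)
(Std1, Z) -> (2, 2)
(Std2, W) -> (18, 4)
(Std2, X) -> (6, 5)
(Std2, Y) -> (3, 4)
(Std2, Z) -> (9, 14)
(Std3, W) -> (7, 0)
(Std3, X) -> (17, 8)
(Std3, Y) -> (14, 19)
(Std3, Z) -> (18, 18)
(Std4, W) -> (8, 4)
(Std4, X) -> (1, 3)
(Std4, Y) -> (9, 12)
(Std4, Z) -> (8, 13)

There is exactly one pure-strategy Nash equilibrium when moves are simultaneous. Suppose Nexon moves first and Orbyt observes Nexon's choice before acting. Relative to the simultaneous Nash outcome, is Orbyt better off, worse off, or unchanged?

Solve by backward induction (Nexon leads).
- Std1 → Orbyt plays W (best of 13, 11, 2, 2); Nexon gets 15.
- Std2 → Orbyt plays Z (best of 4, 5, 4, 14); Nexon gets 9.
- Std3 → Orbyt plays Y (best of 0, 8, 19, 18); Nexon gets 14.
- Std4 → Orbyt plays Z (best of 4, 3, 12, 13); Nexon gets 8.
Among 15, 9, 14, 8, the best is 15 at Std1. Subgame-perfect outcome: (Std1, W) with payoffs (15, 13).
For the simultaneous game, intersect best replies.
Nexon's best replies: W→Std2; X→Std1; Y→Std3; Z→Std3.
Orbyt's best replies: Std1→W; Std2→Z; Std3→Y; Std4→Z.
Only (Std3, Y) has each player best-responding; Nash payoffs (14, 19).
Orbyt earns 13 sequentially versus 19 at the Nash outcome: worse off.

worse off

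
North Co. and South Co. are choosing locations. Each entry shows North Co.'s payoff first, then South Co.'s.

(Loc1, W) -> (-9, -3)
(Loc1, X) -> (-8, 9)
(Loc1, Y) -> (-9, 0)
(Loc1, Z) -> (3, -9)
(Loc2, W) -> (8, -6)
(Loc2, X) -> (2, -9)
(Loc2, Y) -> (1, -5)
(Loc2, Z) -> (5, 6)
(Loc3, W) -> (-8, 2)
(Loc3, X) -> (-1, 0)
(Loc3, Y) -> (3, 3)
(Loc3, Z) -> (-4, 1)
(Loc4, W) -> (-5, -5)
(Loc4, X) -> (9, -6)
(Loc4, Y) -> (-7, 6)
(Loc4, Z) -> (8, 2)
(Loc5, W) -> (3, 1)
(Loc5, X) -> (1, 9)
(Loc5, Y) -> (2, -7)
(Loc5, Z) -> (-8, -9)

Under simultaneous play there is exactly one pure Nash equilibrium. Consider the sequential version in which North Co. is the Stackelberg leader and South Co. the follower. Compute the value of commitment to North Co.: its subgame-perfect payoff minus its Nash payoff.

Backward induction with North Co. moving first.
- Loc1: South Co. compares -3, 9, 0, -9 and picks X; North Co. would get -8.
- Loc2: South Co. compares -6, -9, -5, 6 and picks Z; North Co. would get 5.
- Loc3: South Co. compares 2, 0, 3, 1 and picks Y; North Co. would get 3.
- Loc4: South Co. compares -5, -6, 6, 2 and picks Y; North Co. would get -7.
- Loc5: South Co. compares 1, 9, -7, -9 and picks X; North Co. would get 1.
Maximizing over -8, 5, 3, -7, 1, North Co. chooses Loc2. Subgame-perfect outcome: (Loc2, Z) with payoffs (5, 6).
For the simultaneous game, intersect best replies.
North Co.'s best replies: W→Loc2; X→Loc4; Y→Loc3; Z→Loc4.
South Co.'s best replies: Loc1→X; Loc2→Z; Loc3→Y; Loc4→Y; Loc5→X.
Only (Loc3, Y) has each player best-responding; Nash payoffs (3, 3).
North Co.'s commitment gain: 5 − 3 = 2.

2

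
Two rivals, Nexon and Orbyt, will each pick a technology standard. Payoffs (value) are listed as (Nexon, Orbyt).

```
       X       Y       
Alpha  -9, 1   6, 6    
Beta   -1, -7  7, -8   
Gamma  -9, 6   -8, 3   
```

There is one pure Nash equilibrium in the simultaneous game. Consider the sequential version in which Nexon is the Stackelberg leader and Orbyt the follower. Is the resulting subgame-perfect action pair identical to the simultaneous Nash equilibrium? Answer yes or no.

Solve by backward induction (Nexon leads).
- Alpha: BR = Y, leader payoff 6.
- Beta: BR = X, leader payoff -1.
- Gamma: BR = X, leader payoff -9.
Maximizing over 6, -1, -9, Nexon chooses Alpha. Subgame-perfect outcome: (Alpha, Y) with payoffs (6, 6).
Now find the simultaneous Nash equilibrium.
Nexon's best replies: X→Beta; Y→Beta.
Orbyt's best replies: Alpha→Y; Beta→X; Gamma→X.
The unique mutual best reply is (Beta, X), giving (-1, -7).
Sequential outcome (Alpha, Y) differs from the Nash profile (Beta, X).

no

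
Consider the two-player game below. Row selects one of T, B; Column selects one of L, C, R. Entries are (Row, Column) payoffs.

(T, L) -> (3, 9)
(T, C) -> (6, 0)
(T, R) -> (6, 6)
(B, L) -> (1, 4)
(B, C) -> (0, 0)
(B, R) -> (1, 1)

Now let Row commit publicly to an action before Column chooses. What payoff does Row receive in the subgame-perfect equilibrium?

3

Work backward from Column's decision.
- T: BR = L, leader payoff 3.
- B: BR = L, leader payoff 1.
Among 3, 1, the best is 3 at T. Subgame-perfect outcome: (T, L) with payoffs (3, 9).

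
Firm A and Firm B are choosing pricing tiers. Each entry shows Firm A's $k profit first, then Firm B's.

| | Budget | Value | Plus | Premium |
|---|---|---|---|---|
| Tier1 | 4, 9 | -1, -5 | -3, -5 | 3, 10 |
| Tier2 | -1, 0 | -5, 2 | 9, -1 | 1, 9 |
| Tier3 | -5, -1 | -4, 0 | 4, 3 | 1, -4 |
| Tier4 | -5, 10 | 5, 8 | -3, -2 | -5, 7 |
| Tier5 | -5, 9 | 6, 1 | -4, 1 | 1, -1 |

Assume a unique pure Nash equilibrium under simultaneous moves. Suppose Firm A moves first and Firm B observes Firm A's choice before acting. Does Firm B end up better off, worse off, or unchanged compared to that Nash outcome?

Work backward from Firm B's decision.
- Tier1 → Firm B plays Premium (best of 9, -5, -5, 10); Firm A gets 3.
- Tier2 → Firm B plays Premium (best of 0, 2, -1, 9); Firm A gets 1.
- Tier3 → Firm B plays Plus (best of -1, 0, 3, -4); Firm A gets 4.
- Tier4 → Firm B plays Budget (best of 10, 8, -2, 7); Firm A gets -5.
- Tier5 → Firm B plays Budget (best of 9, 1, 1, -1); Firm A gets -5.
Maximizing over 3, 1, 4, -5, -5, Firm A chooses Tier3. Subgame-perfect outcome: (Tier3, Plus) with payoffs (4, 3).
Under simultaneous play:
Firm A's best replies: Budget→Tier1; Value→Tier5; Plus→Tier2; Premium→Tier1.
Firm B's best replies: Tier1→Premium; Tier2→Premium; Tier3→Plus; Tier4→Budget; Tier5→Budget.
Only (Tier1, Premium) has each player best-responding; Nash payoffs (3, 10).
Firm B earns 3 sequentially versus 10 at the Nash outcome: worse off.

worse off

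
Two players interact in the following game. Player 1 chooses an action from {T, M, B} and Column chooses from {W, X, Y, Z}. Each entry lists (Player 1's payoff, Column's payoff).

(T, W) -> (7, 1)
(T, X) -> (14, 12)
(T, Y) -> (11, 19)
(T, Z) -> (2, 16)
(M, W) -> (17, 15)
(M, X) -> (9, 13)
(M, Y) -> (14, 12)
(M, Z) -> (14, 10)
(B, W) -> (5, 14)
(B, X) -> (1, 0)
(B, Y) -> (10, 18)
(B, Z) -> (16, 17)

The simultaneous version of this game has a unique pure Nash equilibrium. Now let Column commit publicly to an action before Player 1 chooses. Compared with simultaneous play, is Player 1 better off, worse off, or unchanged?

worse off

Solve by backward induction (Column leads).
- W: BR = M, leader payoff 15.
- X: BR = T, leader payoff 12.
- Y: BR = M, leader payoff 12.
- Z: BR = B, leader payoff 17.
Column's induced payoffs are 15, 12, 12, 17, so Column commits to Z. Subgame-perfect outcome: (B, Z) with payoffs (16, 17).
Under simultaneous play:
Player 1's best replies: W→M; X→T; Y→M; Z→B.
Column's best replies: T→Y; M→W; B→Y.
The unique mutual best reply is (M, W), giving (17, 15).
Player 1 earns 16 sequentially versus 17 at the Nash outcome: worse off.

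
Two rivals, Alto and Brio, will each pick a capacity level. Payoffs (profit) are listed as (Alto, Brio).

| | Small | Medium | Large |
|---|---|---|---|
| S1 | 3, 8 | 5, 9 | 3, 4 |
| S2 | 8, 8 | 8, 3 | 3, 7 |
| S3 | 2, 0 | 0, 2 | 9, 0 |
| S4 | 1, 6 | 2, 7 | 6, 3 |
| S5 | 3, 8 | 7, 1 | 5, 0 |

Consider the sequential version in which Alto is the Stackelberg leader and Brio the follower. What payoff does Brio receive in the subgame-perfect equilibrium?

Solve by backward induction (Alto leads).
- S1 → Brio plays Medium (best of 8, 9, 4); Alto gets 5.
- S2 → Brio plays Small (best of 8, 3, 7); Alto gets 8.
- S3 → Brio plays Medium (best of 0, 2, 0); Alto gets 0.
- S4 → Brio plays Medium (best of 6, 7, 3); Alto gets 2.
- S5 → Brio plays Small (best of 8, 1, 0); Alto gets 3.
Among 5, 8, 0, 2, 3, the best is 8 at S2. Subgame-perfect outcome: (S2, Small) with payoffs (8, 8).

8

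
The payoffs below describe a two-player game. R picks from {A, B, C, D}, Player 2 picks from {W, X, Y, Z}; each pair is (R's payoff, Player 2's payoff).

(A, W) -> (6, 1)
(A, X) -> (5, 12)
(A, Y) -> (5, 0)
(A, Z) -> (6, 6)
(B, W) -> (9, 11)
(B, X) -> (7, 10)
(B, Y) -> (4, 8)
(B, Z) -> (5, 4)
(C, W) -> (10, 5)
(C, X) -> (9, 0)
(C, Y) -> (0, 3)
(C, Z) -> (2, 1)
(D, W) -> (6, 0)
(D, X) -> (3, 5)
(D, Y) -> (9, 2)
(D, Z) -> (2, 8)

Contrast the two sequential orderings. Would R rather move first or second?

If R leads: Player 2's best replies are A→X, B→W, C→W, D→Z; R's induced payoffs 5, 9, 10, 2; outcome (C, W), payoffs (10, 5).
If Player 2 leads: R's best replies are W→C, X→C, Y→D, Z→A; Player 2's induced payoffs 5, 0, 2, 6; outcome (A, Z), payoffs (6, 6).
R gets 10 moving first and 6 moving second, so R prefers to move first.

first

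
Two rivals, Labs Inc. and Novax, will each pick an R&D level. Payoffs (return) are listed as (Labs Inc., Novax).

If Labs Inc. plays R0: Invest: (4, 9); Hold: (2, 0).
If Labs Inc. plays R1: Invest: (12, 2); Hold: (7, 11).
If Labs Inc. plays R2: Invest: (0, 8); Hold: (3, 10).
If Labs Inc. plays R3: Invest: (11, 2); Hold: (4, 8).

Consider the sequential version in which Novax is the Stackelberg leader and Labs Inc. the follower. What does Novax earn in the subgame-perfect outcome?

Solve by backward induction (Novax leads).
- Invest: Labs Inc. compares 4, 12, 0, 11 and picks R1; Novax would get 2.
- Hold: Labs Inc. compares 2, 7, 3, 4 and picks R1; Novax would get 11.
Maximizing over 2, 11, Novax chooses Hold. Subgame-perfect outcome: (R1, Hold) with payoffs (7, 11).

11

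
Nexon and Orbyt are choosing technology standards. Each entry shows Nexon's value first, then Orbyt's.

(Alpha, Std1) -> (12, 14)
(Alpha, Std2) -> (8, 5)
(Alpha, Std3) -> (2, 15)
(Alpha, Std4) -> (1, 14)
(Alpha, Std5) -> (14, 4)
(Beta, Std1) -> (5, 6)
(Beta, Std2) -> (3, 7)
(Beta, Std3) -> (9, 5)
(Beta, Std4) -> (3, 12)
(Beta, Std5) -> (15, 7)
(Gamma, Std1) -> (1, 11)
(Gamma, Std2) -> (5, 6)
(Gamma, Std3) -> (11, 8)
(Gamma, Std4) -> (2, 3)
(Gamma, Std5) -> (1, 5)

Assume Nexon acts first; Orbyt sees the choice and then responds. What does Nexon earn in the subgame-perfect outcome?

Orbyt best-responds to each possible Nexon move:
- Alpha: BR = Std3, leader payoff 2.
- Beta: BR = Std4, leader payoff 3.
- Gamma: BR = Std1, leader payoff 1.
Among 2, 3, 1, the best is 3 at Beta. Subgame-perfect outcome: (Beta, Std4) with payoffs (3, 12).

3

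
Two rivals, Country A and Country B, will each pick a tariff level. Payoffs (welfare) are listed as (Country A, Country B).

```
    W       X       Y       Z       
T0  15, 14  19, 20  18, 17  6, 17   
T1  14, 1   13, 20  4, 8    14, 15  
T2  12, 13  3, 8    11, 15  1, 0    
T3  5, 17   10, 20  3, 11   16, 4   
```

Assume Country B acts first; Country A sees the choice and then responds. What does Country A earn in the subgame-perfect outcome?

19

Backward induction with Country B moving first.
- W: Country A compares 15, 14, 12, 5 and picks T0; Country B would get 14.
- X: Country A compares 19, 13, 3, 10 and picks T0; Country B would get 20.
- Y: Country A compares 18, 4, 11, 3 and picks T0; Country B would get 17.
- Z: Country A compares 6, 14, 1, 16 and picks T3; Country B would get 4.
Country B's induced payoffs are 14, 20, 17, 4, so Country B commits to X. Subgame-perfect outcome: (T0, X) with payoffs (19, 20).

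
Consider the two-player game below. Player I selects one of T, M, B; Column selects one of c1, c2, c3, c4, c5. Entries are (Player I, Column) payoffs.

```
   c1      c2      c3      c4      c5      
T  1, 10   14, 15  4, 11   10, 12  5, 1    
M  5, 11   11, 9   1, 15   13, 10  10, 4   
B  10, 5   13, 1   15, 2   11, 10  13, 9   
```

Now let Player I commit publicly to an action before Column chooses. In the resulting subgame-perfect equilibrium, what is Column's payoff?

15

Backward induction with Player I moving first.
- T: BR = c2, leader payoff 14.
- M: BR = c3, leader payoff 1.
- B: BR = c4, leader payoff 11.
Player I's induced payoffs are 14, 1, 11, so Player I commits to T. Subgame-perfect outcome: (T, c2) with payoffs (14, 15).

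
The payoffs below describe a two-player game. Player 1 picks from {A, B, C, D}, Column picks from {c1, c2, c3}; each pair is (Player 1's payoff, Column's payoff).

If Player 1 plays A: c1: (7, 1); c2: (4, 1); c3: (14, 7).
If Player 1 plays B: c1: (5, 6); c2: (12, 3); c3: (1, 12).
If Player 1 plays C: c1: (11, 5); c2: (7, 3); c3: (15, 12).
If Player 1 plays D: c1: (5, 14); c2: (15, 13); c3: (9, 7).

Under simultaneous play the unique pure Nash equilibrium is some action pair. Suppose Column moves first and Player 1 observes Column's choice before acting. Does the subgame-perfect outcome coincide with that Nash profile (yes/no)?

no

Backward induction with Column moving first.
- c1 → Player 1 plays C (best of 7, 5, 11, 5); Column gets 5.
- c2 → Player 1 plays D (best of 4, 12, 7, 15); Column gets 13.
- c3 → Player 1 plays C (best of 14, 1, 15, 9); Column gets 12.
Maximizing over 5, 13, 12, Column chooses c2. Subgame-perfect outcome: (D, c2) with payoffs (15, 13).
Under simultaneous play:
Player 1's best replies: c1→C; c2→D; c3→C.
Column's best replies: A→c3; B→c3; C→c3; D→c1.
Only (C, c3) has each player best-responding; Nash payoffs (15, 12).
Sequential outcome (D, c2) differs from the Nash profile (C, c3).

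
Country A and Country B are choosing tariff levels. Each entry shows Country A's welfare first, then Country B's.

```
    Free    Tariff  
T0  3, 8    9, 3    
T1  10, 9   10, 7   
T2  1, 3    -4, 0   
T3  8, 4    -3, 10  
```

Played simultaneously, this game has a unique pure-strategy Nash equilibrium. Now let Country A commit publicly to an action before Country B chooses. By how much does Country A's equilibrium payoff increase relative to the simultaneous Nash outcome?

0

Work backward from Country B's decision.
- T0: BR = Free, leader payoff 3.
- T1: BR = Free, leader payoff 10.
- T2: BR = Free, leader payoff 1.
- T3: BR = Tariff, leader payoff -3.
Among 3, 10, 1, -3, the best is 10 at T1. Subgame-perfect outcome: (T1, Free) with payoffs (10, 9).
Under simultaneous play:
Country A's best replies: Free→T1; Tariff→T1.
Country B's best replies: T0→Free; T1→Free; T2→Free; T3→Tariff.
The unique mutual best reply is (T1, Free), giving (10, 9).
Country A's commitment gain: 10 − 10 = 0.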